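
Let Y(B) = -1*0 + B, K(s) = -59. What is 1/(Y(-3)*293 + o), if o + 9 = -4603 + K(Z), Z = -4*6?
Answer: -1/5550 ≈ -0.00018018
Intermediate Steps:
Z = -24
Y(B) = B (Y(B) = 0 + B = B)
o = -4671 (o = -9 + (-4603 - 59) = -9 - 4662 = -4671)
1/(Y(-3)*293 + o) = 1/(-3*293 - 4671) = 1/(-879 - 4671) = 1/(-5550) = -1/5550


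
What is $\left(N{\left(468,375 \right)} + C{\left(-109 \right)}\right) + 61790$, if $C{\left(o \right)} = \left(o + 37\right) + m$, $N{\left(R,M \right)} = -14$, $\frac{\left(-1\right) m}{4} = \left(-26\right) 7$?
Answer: $62432$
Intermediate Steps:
$m = 728$ ($m = - 4 \left(\left(-26\right) 7\right) = \left(-4\right) \left(-182\right) = 728$)
$C{\left(o \right)} = 765 + o$ ($C{\left(o \right)} = \left(o + 37\right) + 728 = \left(37 + o\right) + 728 = 765 + o$)
$\left(N{\left(468,375 \right)} + C{\left(-109 \right)}\right) + 61790 = \left(-14 + \left(765 - 109\right)\right) + 61790 = \left(-14 + 656\right) + 61790 = 642 + 61790 = 62432$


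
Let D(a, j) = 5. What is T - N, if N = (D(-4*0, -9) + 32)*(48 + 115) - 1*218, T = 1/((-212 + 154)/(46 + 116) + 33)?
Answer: -15369491/2644 ≈ -5813.0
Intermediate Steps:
T = 81/2644 (T = 1/(-58/162 + 33) = 1/(-58*1/162 + 33) = 1/(-29/81 + 33) = 1/(2644/81) = 81/2644 ≈ 0.030635)
N = 5813 (N = (5 + 32)*(48 + 115) - 1*218 = 37*163 - 218 = 6031 - 218 = 5813)
T - N = 81/2644 - 1*5813 = 81/2644 - 5813 = -15369491/2644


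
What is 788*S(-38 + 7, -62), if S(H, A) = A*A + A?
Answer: 2980216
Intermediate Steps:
S(H, A) = A + A² (S(H, A) = A² + A = A + A²)
788*S(-38 + 7, -62) = 788*(-62*(1 - 62)) = 788*(-62*(-61)) = 788*3782 = 2980216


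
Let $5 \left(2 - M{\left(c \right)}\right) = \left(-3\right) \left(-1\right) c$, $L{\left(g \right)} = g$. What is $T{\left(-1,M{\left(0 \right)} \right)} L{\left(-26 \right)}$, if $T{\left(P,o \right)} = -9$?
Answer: $234$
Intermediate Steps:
$M{\left(c \right)} = 2 - \frac{3 c}{5}$ ($M{\left(c \right)} = 2 - \frac{\left(-3\right) \left(-1\right) c}{5} = 2 - \frac{3 c}{5}$)
$T{\left(-1,M{\left(0 \right)} \right)} L{\left(-26 \right)} = \left(-9\right) \left(-26\right) = 234$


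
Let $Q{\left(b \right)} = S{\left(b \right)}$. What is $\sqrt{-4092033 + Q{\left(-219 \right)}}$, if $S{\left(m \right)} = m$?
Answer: $2 i \sqrt{1023063} \approx 2022.9 i$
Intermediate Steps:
$Q{\left(b \right)} = b$
$\sqrt{-4092033 + Q{\left(-219 \right)}} = \sqrt{-4092033 - 219} = \sqrt{-4092252} = 2 i \sqrt{1023063}$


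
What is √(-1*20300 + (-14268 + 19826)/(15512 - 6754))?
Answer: 3*I*√43250371451/4379 ≈ 142.48*I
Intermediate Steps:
√(-1*20300 + (-14268 + 19826)/(15512 - 6754)) = √(-20300 + 5558/8758) = √(-20300 + 5558*(1/8758)) = √(-20300 + 2779/4379) = √(-88890921/4379) = 3*I*√43250371451/4379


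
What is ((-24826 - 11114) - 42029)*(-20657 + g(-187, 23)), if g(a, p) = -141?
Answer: 1621599262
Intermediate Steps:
((-24826 - 11114) - 42029)*(-20657 + g(-187, 23)) = ((-24826 - 11114) - 42029)*(-20657 - 141) = (-35940 - 42029)*(-20798) = -77969*(-20798) = 1621599262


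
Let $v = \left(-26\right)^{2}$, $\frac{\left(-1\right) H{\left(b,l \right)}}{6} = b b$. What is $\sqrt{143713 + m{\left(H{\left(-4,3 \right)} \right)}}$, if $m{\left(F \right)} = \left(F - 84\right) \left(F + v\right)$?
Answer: $\sqrt{39313} \approx 198.28$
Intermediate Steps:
$H{\left(b,l \right)} = - 6 b^{2}$ ($H{\left(b,l \right)} = - 6 b b = - 6 b^{2}$)
$v = 676$
$m{\left(F \right)} = \left(-84 + F\right) \left(676 + F\right)$ ($m{\left(F \right)} = \left(F - 84\right) \left(F + 676\right) = \left(-84 + F\right) \left(676 + F\right)$)
$\sqrt{143713 + m{\left(H{\left(-4,3 \right)} \right)}} = \sqrt{143713 + \left(-56784 + \left(- 6 \left(-4\right)^{2}\right)^{2} + 592 \left(- 6 \left(-4\right)^{2}\right)\right)} = \sqrt{143713 + \left(-56784 + \left(\left(-6\right) 16\right)^{2} + 592 \left(\left(-6\right) 16\right)\right)} = \sqrt{143713 + \left(-56784 + \left(-96\right)^{2} + 592 \left(-96\right)\right)} = \sqrt{143713 - 104400} = \sqrt{39313}$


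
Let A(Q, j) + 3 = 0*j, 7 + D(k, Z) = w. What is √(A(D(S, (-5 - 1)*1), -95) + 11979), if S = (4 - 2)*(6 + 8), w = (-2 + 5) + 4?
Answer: 2*√2994 ≈ 109.43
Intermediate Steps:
w = 7 (w = 3 + 4 = 7)
S = 28 (S = 2*14 = 28)
D(k, Z) = 0 (D(k, Z) = -7 + 7 = 0)
A(Q, j) = -3 (A(Q, j) = -3 + 0*j = -3 + 0 = -3)
√(A(D(S, (-5 - 1)*1), -95) + 11979) = √(-3 + 11979) = √11976 = 2*√2994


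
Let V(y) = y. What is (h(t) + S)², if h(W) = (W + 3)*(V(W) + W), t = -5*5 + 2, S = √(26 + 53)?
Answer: (920 + √79)² ≈ 8.6283e+5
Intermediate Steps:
S = √79 ≈ 8.8882
t = -23 (t = -25 + 2 = -23)
h(W) = 2*W*(3 + W) (h(W) = (W + 3)*(W + W) = (3 + W)*(2*W) = 2*W*(3 + W))
(h(t) + S)² = (2*(-23)*(3 - 23) + √79)² = (2*(-23)*(-20) + √79)² = (920 + √79)²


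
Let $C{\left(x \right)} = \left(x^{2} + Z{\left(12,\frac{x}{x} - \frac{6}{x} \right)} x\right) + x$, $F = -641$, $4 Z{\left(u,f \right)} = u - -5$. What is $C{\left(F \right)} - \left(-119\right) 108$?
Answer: $\frac{1681471}{4} \approx 4.2037 \cdot 10^{5}$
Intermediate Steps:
$Z{\left(u,f \right)} = \frac{5}{4} + \frac{u}{4}$ ($Z{\left(u,f \right)} = \frac{u - -5}{4} = \frac{u + 5}{4} = \frac{5 + u}{4} = \frac{5}{4} + \frac{u}{4}$)
$C{\left(x \right)} = x^{2} + \frac{21 x}{4}$ ($C{\left(x \right)} = \left(x^{2} + \left(\frac{5}{4} + \frac{1}{4} \cdot 12\right) x\right) + x = \left(x^{2} + \left(\frac{5}{4} + 3\right) x\right) + x = \left(x^{2} + \frac{17 x}{4}\right) + x = x^{2} + \frac{21 x}{4}$)
$C{\left(F \right)} - \left(-119\right) 108 = \frac{1}{4} \left(-641\right) \left(21 + 4 \left(-641\right)\right) - \left(-119\right) 108 = \frac{1}{4} \left(-641\right) \left(21 - 2564\right) - -12852 = \frac{1}{4} \left(-641\right) \left(-2543\right) + 12852 = \frac{1630063}{4} + 12852 = \frac{1681471}{4}$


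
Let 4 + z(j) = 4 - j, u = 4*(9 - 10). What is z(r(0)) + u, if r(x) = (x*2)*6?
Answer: -4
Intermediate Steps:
u = -4 (u = 4*(-1) = -4)
r(x) = 12*x (r(x) = (2*x)*6 = 12*x)
z(j) = -j (z(j) = -4 + (4 - j) = -j)
z(r(0)) + u = -12*0 - 4 = -1*0 - 4 = 0 - 4 = -4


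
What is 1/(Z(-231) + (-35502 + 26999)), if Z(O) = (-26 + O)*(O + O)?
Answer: 1/110231 ≈ 9.0719e-6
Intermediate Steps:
Z(O) = 2*O*(-26 + O) (Z(O) = (-26 + O)*(2*O) = 2*O*(-26 + O))
1/(Z(-231) + (-35502 + 26999)) = 1/(2*(-231)*(-26 - 231) + (-35502 + 26999)) = 1/(2*(-231)*(-257) - 8503) = 1/(118734 - 8503) = 1/110231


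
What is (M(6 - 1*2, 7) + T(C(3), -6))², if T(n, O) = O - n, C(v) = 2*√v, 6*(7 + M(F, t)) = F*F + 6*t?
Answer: 208/9 + 40*√3/3 ≈ 46.205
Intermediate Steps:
M(F, t) = -7 + t + F²/6 (M(F, t) = -7 + (F*F + 6*t)/6 = -7 + (F² + 6*t)/6 = -7 + (t + F²/6) = -7 + t + F²/6)
(M(6 - 1*2, 7) + T(C(3), -6))² = ((-7 + 7 + (6 - 1*2)²/6) + (-6 - 2*√3))² = ((-7 + 7 + (6 - 2)²/6) + (-6 - 2*√3))² = ((-7 + 7 + (⅙)*4²) + (-6 - 2*√3))² = ((-7 + 7 + (⅙)*16) + (-6 - 2*√3))² = ((-7 + 7 + 8/3) + (-6 - 2*√3))² = (8/3 + (-6 - 2*√3))² = (-10/3 - 2*√3)²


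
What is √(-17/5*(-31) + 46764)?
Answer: 23*√2215/5 ≈ 216.49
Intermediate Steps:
√(-17/5*(-31) + 46764) = √(527/5 + 46764) = √(234347/5) = 23*√2215/5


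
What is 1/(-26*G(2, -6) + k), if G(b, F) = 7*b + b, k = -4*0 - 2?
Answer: -1/418 ≈ -0.0023923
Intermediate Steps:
k = -2 (k = 0 - 2 = -2)
G(b, F) = 8*b
1/(-26*G(2, -6) + k) = 1/(-208*2 - 2) = 1/(-26*16 - 2) = 1/(-416 - 2) = 1/(-418) = -1/418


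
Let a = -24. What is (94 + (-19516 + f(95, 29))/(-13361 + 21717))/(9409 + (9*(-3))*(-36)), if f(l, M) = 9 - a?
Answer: 765981/86743636 ≈ 0.0088304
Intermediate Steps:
f(l, M) = 33 (f(l, M) = 9 - 1*(-24) = 9 + 24 = 33)
(94 + (-19516 + f(95, 29))/(-13361 + 21717))/(9409 + (9*(-3))*(-36)) = (94 + (-19516 + 33)/(-13361 + 21717))/(9409 + (9*(-3))*(-36)) = (94 - 19483/8356)/(9409 - 27*(-36)) = (94 - 19483*1/8356)/(9409 + 972) = (94 - 19483/8356)/10381 = (765981/8356)*(1/10381) = 765981/86743636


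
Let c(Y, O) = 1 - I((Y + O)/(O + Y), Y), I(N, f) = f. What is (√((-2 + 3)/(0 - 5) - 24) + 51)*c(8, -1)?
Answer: -357 - 77*I*√5/5 ≈ -357.0 - 34.435*I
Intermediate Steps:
c(Y, O) = 1 - Y
(√((-2 + 3)/(0 - 5) - 24) + 51)*c(8, -1) = (√((-2 + 3)/(0 - 5) - 24) + 51)*(1 - 1*8) = (√(1/(-5) - 24) + 51)*(1 - 8) = (√(1*(-⅕) - 24) + 51)*(-7) = (√(-⅕ - 24) + 51)*(-7) = (√(-121/5) + 51)*(-7) = (11*I*√5/5 + 51)*(-7) = (51 + 11*I*√5/5)*(-7) = -357 - 77*I*√5/5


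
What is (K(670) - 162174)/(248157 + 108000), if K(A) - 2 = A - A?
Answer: -162172/356157 ≈ -0.45534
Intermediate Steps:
K(A) = 2 (K(A) = 2 + (A - A) = 2 + 0 = 2)
(K(670) - 162174)/(248157 + 108000) = (2 - 162174)/(248157 + 108000) = -162172/356157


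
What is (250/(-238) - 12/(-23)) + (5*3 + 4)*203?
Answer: 10555162/2737 ≈ 3856.5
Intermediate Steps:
(250/(-238) - 12/(-23)) + (5*3 + 4)*203 = (250*(-1/238) - 12*(-1/23)) + (15 + 4)*203 = (-125/119 + 12/23) + 19*203 = -1447/2737 + 3857 = 10555162/2737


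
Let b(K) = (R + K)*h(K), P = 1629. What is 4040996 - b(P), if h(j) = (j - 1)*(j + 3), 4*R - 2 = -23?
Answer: -4310093884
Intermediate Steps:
R = -21/4 (R = ½ + (¼)*(-23) = ½ - 23/4 = -21/4 ≈ -5.2500)
h(j) = (-1 + j)*(3 + j)
b(K) = (-21/4 + K)*(-3 + K² + 2*K)
4040996 - b(P) = 4040996 - (-21 + 4*1629)*(-3 + 1629² + 2*1629)/4 = 4040996 - (-21 + 6516)*(-3 + 2653641 + 3258)/4 = 4040996 - 6495*2656896/4 = 4040996 - 1*4314134880 = 4040996 - 4314134880 = -4310093884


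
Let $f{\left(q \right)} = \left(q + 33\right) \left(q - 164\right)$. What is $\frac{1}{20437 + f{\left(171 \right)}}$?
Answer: $\frac{1}{21865} \approx 4.5735 \cdot 10^{-5}$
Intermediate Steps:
$f{\left(q \right)} = \left(-164 + q\right) \left(33 + q\right)$ ($f{\left(q \right)} = \left(33 + q\right) \left(-164 + q\right) = \left(-164 + q\right) \left(33 + q\right)$)
$\frac{1}{20437 + f{\left(171 \right)}} = \frac{1}{20437 - \left(27813 - 29241\right)} = \frac{1}{20437 - -1428} = \frac{1}{20437 + 1428} = \frac{1}{21865}$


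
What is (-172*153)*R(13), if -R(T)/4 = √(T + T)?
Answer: 105264*√26 ≈ 5.3674e+5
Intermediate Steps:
R(T) = -4*√2*√T (R(T) = -4*√(T + T) = -4*√2*√T)
(-172*153)*R(13) = (-172*153)*(-4*√2*√13) = -(-105264)*√26 = 105264*√26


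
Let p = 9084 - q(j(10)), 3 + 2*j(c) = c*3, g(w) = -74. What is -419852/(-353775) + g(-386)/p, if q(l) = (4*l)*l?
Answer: 77370758/65684225 ≈ 1.1779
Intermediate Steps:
j(c) = -3/2 + 3*c/2 (j(c) = -3/2 + (c*3)/2 = -3/2 + (3*c)/2 = -3/2 + 3*c/2)
q(l) = 4*l²
p = 8355 (p = 9084 - 4*(-3/2 + (3/2)*10)² = 9084 - 4*(-3/2 + 15)² = 9084 - 4*(27/2)² = 9084 - 4*729/4 = 9084 - 1*729 = 9084 - 729 = 8355)
-419852/(-353775) + g(-386)/p = -419852/(-353775) - 74/8355 = -419852*(-1/353775) - 74*1/8355 = 419852/353775 - 74/8355 = 77370758/65684225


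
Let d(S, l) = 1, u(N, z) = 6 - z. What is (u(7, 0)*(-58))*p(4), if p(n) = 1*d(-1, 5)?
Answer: -348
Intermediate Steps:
p(n) = 1 (p(n) = 1*1 = 1)
(u(7, 0)*(-58))*p(4) = ((6 - 1*0)*(-58))*1 = ((6 + 0)*(-58))*1 = (6*(-58))*1 = -348*1 = -348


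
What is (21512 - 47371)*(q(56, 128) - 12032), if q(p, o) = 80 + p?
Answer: 307618664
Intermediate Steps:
(21512 - 47371)*(q(56, 128) - 12032) = (21512 - 47371)*((80 + 56) - 12032) = -25859*(136 - 12032) = -25859*(-11896) = 307618664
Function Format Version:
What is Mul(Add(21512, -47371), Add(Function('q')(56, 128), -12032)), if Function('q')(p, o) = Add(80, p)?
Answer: 307618664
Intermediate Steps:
Mul(Add(21512, -47371), Add(Function('q')(56, 128), -12032)) = Mul(Add(21512, -47371), Add(Add(80, 56), -12032)) = Mul(-25859, Add(136, -12032)) = Mul(-25859, -11896) = 307618664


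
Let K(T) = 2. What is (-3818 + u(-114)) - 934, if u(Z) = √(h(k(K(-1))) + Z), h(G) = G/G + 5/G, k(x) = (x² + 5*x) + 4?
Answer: -4752 + I*√4058/6 ≈ -4752.0 + 10.617*I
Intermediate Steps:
k(x) = 4 + x² + 5*x
h(G) = 1 + 5/G
u(Z) = √(23/18 + Z) (u(Z) = √((5 + (4 + 2² + 5*2))/(4 + 2² + 5*2) + Z) = √((5 + (4 + 4 + 10))/(4 + 4 + 10) + Z) = √((5 + 18)/18 + Z) = √((1/18)*23 + Z) = √(23/18 + Z))
(-3818 + u(-114)) - 934 = (-3818 + √(46 + 36*(-114))/6) - 934 = (-3818 + √(46 - 4104)/6) - 934 = (-3818 + √(-4058)/6) - 934 = (-3818 + (I*√4058)/6) - 934 = (-3818 + I*√4058/6) - 934 = -4752 + I*√4058/6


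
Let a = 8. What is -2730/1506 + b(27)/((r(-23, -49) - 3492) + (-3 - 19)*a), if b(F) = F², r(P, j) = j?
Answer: -208246/103663 ≈ -2.0089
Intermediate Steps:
-2730/1506 + b(27)/((r(-23, -49) - 3492) + (-3 - 19)*a) = -2730/1506 + 27²/((-49 - 3492) + (-3 - 19)*8) = -2730*1/1506 + 729/(-3541 - 22*8) = -455/251 + 729/(-3541 - 176) = -455/251 + 729/(-3717) = -455/251 + 729*(-1/3717) = -455/251 - 81/413 = -208246/103663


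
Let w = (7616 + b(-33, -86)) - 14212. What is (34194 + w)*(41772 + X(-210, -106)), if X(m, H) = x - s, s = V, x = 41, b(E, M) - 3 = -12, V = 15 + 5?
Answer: 1153027077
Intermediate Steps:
V = 20
b(E, M) = -9 (b(E, M) = 3 - 12 = -9)
s = 20
X(m, H) = 21 (X(m, H) = 41 - 1*20 = 41 - 20 = 21)
w = -6605 (w = (7616 - 9) - 14212 = 7607 - 14212 = -6605)
(34194 + w)*(41772 + X(-210, -106)) = (34194 - 6605)*(41772 + 21) = 27589*41793 = 1153027077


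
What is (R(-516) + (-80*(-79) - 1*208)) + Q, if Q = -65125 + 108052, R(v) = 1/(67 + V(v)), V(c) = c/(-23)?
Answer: 100873246/2057 ≈ 49039.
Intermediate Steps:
V(c) = -c/23 (V(c) = c*(-1/23) = -c/23)
R(v) = 1/(67 - v/23)
Q = 42927
(R(-516) + (-80*(-79) - 1*208)) + Q = (-23/(-1541 - 516) + (-80*(-79) - 1*208)) + 42927 = (-23/(-2057) + (6320 - 208)) + 42927 = (-23*(-1/2057) + 6112) + 42927 = (23/2057 + 6112) + 42927 = 12572407/2057 + 42927 = 100873246/2057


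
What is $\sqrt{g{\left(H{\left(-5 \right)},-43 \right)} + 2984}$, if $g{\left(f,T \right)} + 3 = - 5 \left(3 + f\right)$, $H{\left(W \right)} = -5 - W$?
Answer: $\sqrt{2966} \approx 54.461$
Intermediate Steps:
$g{\left(f,T \right)} = -18 - 5 f$ ($g{\left(f,T \right)} = -3 - 5 \left(3 + f\right) = -3 - \left(15 + 5 f\right) = -18 - 5 f$)
$\sqrt{g{\left(H{\left(-5 \right)},-43 \right)} + 2984} = \sqrt{\left(-18 - 5 \left(-5 - -5\right)\right) + 2984} = \sqrt{\left(-18 - 5 \left(-5 + 5\right)\right) + 2984} = \sqrt{\left(-18 - 0\right) + 2984} = \sqrt{\left(-18 + 0\right) + 2984} = \sqrt{-18 + 2984} = \sqrt{2966}$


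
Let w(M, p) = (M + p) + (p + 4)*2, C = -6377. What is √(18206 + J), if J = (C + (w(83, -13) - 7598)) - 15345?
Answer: I*√11062 ≈ 105.18*I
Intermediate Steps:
w(M, p) = 8 + M + 3*p (w(M, p) = (M + p) + (4 + p)*2 = (M + p) + (8 + 2*p) = 8 + M + 3*p)
J = -29268 (J = (-6377 + ((8 + 83 + 3*(-13)) - 7598)) - 15345 = (-6377 + ((8 + 83 - 39) - 7598)) - 15345 = (-6377 + (52 - 7598)) - 15345 = (-6377 - 7546) - 15345 = -13923 - 15345 = -29268)
√(18206 + J) = √(18206 - 29268) = √(-11062) = I*√11062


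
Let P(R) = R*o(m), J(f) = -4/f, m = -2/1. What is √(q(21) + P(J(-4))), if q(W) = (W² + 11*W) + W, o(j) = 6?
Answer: √699 ≈ 26.439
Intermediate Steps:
m = -2 (m = -2*1 = -2)
q(W) = W² + 12*W
P(R) = 6*R (P(R) = R*6 = 6*R)
√(q(21) + P(J(-4))) = √(21*(12 + 21) + 6*(-4/(-4))) = √(21*33 + 6*(-4*(-¼))) = √(693 + 6*1) = √(693 + 6) = √699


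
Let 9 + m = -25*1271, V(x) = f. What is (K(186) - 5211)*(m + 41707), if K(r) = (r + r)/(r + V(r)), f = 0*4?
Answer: -51688907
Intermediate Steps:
f = 0
V(x) = 0
m = -31784 (m = -9 - 25*1271 = -9 - 31775 = -31784)
K(r) = 2 (K(r) = (r + r)/(r + 0) = (2*r)/r = 2)
(K(186) - 5211)*(m + 41707) = (2 - 5211)*(-31784 + 41707) = -5209*9923 = -51688907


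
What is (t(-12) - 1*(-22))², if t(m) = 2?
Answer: 576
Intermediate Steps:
(t(-12) - 1*(-22))² = (2 - 1*(-22))² = (2 + 22)² = 24² = 576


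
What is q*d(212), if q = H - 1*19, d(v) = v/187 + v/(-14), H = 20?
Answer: -18338/1309 ≈ -14.009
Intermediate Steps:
d(v) = -173*v/2618 (d(v) = v*(1/187) + v*(-1/14) = v/187 - v/14 = -173*v/2618)
q = 1 (q = 20 - 1*19 = 20 - 19 = 1)
q*d(212) = 1*(-173/2618*212) = 1*(-18338/1309) = -18338/1309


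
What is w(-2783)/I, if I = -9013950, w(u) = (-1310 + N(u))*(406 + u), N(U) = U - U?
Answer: -311387/901395 ≈ -0.34545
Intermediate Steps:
N(U) = 0
w(u) = -531860 - 1310*u (w(u) = (-1310 + 0)*(406 + u) = -1310*(406 + u) = -531860 - 1310*u)
w(-2783)/I = (-531860 - 1310*(-2783))/(-9013950) = (-531860 + 3645730)*(-1/9013950) = 3113870*(-1/9013950) = -311387/901395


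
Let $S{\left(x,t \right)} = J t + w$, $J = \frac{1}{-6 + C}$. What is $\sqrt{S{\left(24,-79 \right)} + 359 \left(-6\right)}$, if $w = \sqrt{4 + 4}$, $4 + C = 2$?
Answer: $\frac{\sqrt{-34306 + 32 \sqrt{2}}}{4} \approx 46.274 i$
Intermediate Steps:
$C = -2$ ($C = -4 + 2 = -2$)
$w = 2 \sqrt{2}$ ($w = \sqrt{8} = 2 \sqrt{2} \approx 2.8284$)
$J = - \frac{1}{8}$ ($J = \frac{1}{-6 - 2} = \frac{1}{-8} = - \frac{1}{8} \approx -0.125$)
$S{\left(x,t \right)} = 2 \sqrt{2} - \frac{t}{8}$ ($S{\left(x,t \right)} = - \frac{t}{8} + 2 \sqrt{2} = 2 \sqrt{2} - \frac{t}{8}$)
$\sqrt{S{\left(24,-79 \right)} + 359 \left(-6\right)} = \sqrt{\left(2 \sqrt{2} - - \frac{79}{8}\right) + 359 \left(-6\right)} = \sqrt{\left(2 \sqrt{2} + \frac{79}{8}\right) - 2154} = \sqrt{\left(\frac{79}{8} + 2 \sqrt{2}\right) - 2154} = \sqrt{- \frac{17153}{8} + 2 \sqrt{2}}$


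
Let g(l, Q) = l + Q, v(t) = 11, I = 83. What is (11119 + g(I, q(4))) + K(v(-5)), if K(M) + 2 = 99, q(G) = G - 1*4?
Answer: 11299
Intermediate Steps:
q(G) = -4 + G (q(G) = G - 4 = -4 + G)
K(M) = 97 (K(M) = -2 + 99 = 97)
g(l, Q) = Q + l
(11119 + g(I, q(4))) + K(v(-5)) = (11119 + ((-4 + 4) + 83)) + 97 = (11119 + (0 + 83)) + 97 = (11119 + 83) + 97 = 11202 + 97 = 11299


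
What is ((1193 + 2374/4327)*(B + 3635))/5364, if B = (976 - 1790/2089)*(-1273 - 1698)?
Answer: -3468556116773935/5387305388 ≈ -6.4384e+5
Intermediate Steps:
B = -6052146854/2089 (B = (976 - 1790*1/2089)*(-2971) = (976 - 1790/2089)*(-2971) = (2037074/2089)*(-2971) = -6052146854/2089 ≈ -2.8972e+6)
((1193 + 2374/4327)*(B + 3635))/5364 = ((1193 + 2374/4327)*(-6052146854/2089 + 3635))/5364 = ((1193 + 2374*(1/4327))*(-6044553339/2089))*(1/5364) = ((1193 + 2374/4327)*(-6044553339/2089))*(1/5364) = ((5164485/4327)*(-6044553339/2089))*(1/5364) = -31217005050965415/9039103*1/5364 = -3468556116773935/5387305388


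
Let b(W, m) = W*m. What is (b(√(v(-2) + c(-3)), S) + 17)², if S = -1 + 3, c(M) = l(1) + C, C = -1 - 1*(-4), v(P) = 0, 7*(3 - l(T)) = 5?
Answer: 2171/7 + 68*√259/7 ≈ 466.48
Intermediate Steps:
l(T) = 16/7 (l(T) = 3 - ⅐*5 = 3 - 5/7 = 16/7)
C = 3 (C = -1 + 4 = 3)
c(M) = 37/7 (c(M) = 16/7 + 3 = 37/7)
S = 2
(b(√(v(-2) + c(-3)), S) + 17)² = (√(0 + 37/7)*2 + 17)² = (√(37/7)*2 + 17)² = ((√259/7)*2 + 17)² = (2*√259/7 + 17)² = (17 + 2*√259/7)²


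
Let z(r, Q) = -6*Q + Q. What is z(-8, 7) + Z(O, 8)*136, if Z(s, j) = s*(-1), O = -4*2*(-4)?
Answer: -4387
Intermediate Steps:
O = 32 (O = -8*(-4) = 32)
Z(s, j) = -s
z(r, Q) = -5*Q
z(-8, 7) + Z(O, 8)*136 = -5*7 - 1*32*136 = -35 - 32*136 = -35 - 4352 = -4387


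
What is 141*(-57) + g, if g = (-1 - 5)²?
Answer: -8001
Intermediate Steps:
g = 36 (g = (-6)² = 36)
141*(-57) + g = 141*(-57) + 36 = -8037 + 36 = -8001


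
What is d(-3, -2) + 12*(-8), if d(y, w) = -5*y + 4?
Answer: -77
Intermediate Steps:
d(y, w) = 4 - 5*y
d(-3, -2) + 12*(-8) = (4 - 5*(-3)) + 12*(-8) = (4 + 15) - 96 = 19 - 96 = -77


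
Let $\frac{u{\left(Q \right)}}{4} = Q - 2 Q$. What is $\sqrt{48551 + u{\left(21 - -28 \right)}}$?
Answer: $\sqrt{48355} \approx 219.9$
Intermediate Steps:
$u{\left(Q \right)} = - 4 Q$ ($u{\left(Q \right)} = 4 \left(Q - 2 Q\right) = 4 \left(- Q\right) = - 4 Q$)
$\sqrt{48551 + u{\left(21 - -28 \right)}} = \sqrt{48551 - 4 \left(21 - -28\right)} = \sqrt{48551 - 4 \left(21 + 28\right)} = \sqrt{48551 - 196} = \sqrt{48355}$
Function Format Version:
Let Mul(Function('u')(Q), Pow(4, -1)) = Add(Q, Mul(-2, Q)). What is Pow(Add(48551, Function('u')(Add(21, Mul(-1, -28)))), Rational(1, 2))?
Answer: Pow(48355, Rational(1, 2)) ≈ 219.90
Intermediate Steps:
Function('u')(Q) = Mul(-4, Q) (Function('u')(Q) = Mul(4, Add(Q, Mul(-2, Q))) = Mul(4, Mul(-1, Q)) = Mul(-4, Q))
Pow(Add(48551, Function('u')(Add(21, Mul(-1, -28)))), Rational(1, 2)) = Pow(Add(48551, Mul(-4, Add(21, Mul(-1, -28)))), Rational(1, 2)) = Pow(Add(48551, Mul(-4, Add(21, 28))), Rational(1, 2)) = Pow(Add(48551, Mul(-4, 49)), Rational(1, 2)) = Pow(Add(48551, -196), Rational(1, 2)) = Pow(48355, Rational(1, 2))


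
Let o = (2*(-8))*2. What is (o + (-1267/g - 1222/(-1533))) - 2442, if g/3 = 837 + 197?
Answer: -3920975717/1585122 ≈ -2473.6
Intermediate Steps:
g = 3102 (g = 3*(837 + 197) = 3*1034 = 3102)
o = -32 (o = -16*2 = -32)
(o + (-1267/g - 1222/(-1533))) - 2442 = (-32 + (-1267/3102 - 1222/(-1533))) - 2442 = (-32 + (-1267*1/3102 - 1222*(-1/1533))) - 2442 = (-32 + (-1267/3102 + 1222/1533)) - 2442 = (-32 + 616111/1585122) - 2442 = -50107793/1585122 - 2442 = -3920975717/1585122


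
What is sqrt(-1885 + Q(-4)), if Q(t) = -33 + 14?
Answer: 4*I*sqrt(119) ≈ 43.635*I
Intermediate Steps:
Q(t) = -19
sqrt(-1885 + Q(-4)) = sqrt(-1885 - 19) = sqrt(-1904) = 4*I*sqrt(119)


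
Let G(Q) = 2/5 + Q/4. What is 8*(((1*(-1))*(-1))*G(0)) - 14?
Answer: -54/5 ≈ -10.800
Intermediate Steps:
G(Q) = 2/5 + Q/4 (G(Q) = 2*(1/5) + Q*(1/4) = 2/5 + Q/4)
8*(((1*(-1))*(-1))*G(0)) - 14 = 8*(((1*(-1))*(-1))*(2/5 + (1/4)*0)) - 14 = 8*((-1*(-1))*(2/5 + 0)) - 14 = 8*(1*(2/5)) - 14 = 8*(2/5) - 14 = 16/5 - 14 = -54/5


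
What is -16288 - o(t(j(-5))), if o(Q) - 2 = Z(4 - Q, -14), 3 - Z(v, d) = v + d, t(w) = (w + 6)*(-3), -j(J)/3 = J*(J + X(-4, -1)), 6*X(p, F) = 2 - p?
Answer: -16465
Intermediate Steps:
X(p, F) = 1/3 - p/6 (X(p, F) = (2 - p)/6 = 1/3 - p/6)
j(J) = -3*J*(1 + J) (j(J) = -3*J*(J + (1/3 - 1/6*(-4))) = -3*J*(J + (1/3 + 2/3)) = -3*J*(J + 1) = -3*J*(1 + J))
t(w) = -18 - 3*w (t(w) = (6 + w)*(-3) = -18 - 3*w)
Z(v, d) = 3 - d - v (Z(v, d) = 3 - (v + d) = 3 - (d + v) = 3 + (-d - v) = 3 - d - v)
o(Q) = 15 + Q (o(Q) = 2 + (3 - 1*(-14) - (4 - Q)) = 2 + (3 + 14 + (-4 + Q)) = 2 + (13 + Q) = 15 + Q)
-16288 - o(t(j(-5))) = -16288 - (15 + (-18 - (-9)*(-5)*(1 - 5))) = -16288 - (15 + (-18 - (-9)*(-5)*(-4))) = -16288 - (15 + (-18 - 3*(-60))) = -16288 - (15 + (-18 + 180)) = -16288 - (15 + 162) = -16288 - 1*177 = -16288 - 177 = -16465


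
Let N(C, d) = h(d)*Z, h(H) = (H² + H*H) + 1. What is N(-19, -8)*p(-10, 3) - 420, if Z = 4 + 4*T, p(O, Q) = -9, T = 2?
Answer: -14352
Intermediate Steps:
Z = 12 (Z = 4 + 4*2 = 4 + 8 = 12)
h(H) = 1 + 2*H² (h(H) = (H² + H²) + 1 = 2*H² + 1 = 1 + 2*H²)
N(C, d) = 12 + 24*d² (N(C, d) = (1 + 2*d²)*12 = 12 + 24*d²)
N(-19, -8)*p(-10, 3) - 420 = (12 + 24*(-8)²)*(-9) - 420 = (12 + 24*64)*(-9) - 420 = (12 + 1536)*(-9) - 420 = 1548*(-9) - 420 = -13932 - 420 = -14352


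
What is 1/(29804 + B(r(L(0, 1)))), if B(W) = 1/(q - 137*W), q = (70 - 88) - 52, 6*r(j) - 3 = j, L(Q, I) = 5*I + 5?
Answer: 2201/65598598 ≈ 3.3553e-5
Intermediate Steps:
L(Q, I) = 5 + 5*I
r(j) = ½ + j/6
q = -70 (q = -18 - 52 = -70)
B(W) = 1/(-70 - 137*W)
1/(29804 + B(r(L(0, 1)))) = 1/(29804 - 1/(70 + 137*(½ + (5 + 5*1)/6))) = 1/(29804 - 1/(70 + 137*(½ + (5 + 5)/6))) = 1/(29804 - 1/(70 + 137*(½ + (⅙)*10))) = 1/(29804 - 1/(70 + 137*(½ + 5/3))) = 1/(29804 - 1/(70 + 137*(13/6))) = 1/(29804 - 1/(70 + 1781/6)) = 1/(29804 - 1/2201/6) = 1/(29804 - 1*6/2201) = 1/(29804 - 6/2201) = 1/(65598598/2201) = 2201/65598598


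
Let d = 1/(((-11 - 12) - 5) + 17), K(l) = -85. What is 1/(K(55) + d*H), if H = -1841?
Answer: 11/906 ≈ 0.012141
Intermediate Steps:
d = -1/11 (d = 1/((-23 - 5) + 17) = 1/(-28 + 17) = 1/(-11) = -1/11 ≈ -0.090909)
1/(K(55) + d*H) = 1/(-85 - 1/11*(-1841)) = 1/(-85 + 1841/11) = 1/(906/11) = 11/906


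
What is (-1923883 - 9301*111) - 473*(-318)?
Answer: -2805880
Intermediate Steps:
(-1923883 - 9301*111) - 473*(-318) = (-1923883 - 1032411) + 150414 = -2956294 + 150414 = -2805880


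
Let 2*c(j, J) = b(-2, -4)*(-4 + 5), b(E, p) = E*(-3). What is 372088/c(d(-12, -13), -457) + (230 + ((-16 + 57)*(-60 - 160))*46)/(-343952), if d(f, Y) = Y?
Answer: 63990827923/515928 ≈ 1.2403e+5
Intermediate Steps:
b(E, p) = -3*E
c(j, J) = 3 (c(j, J) = ((-3*(-2))*(-4 + 5))/2 = (6*1)/2 = (1/2)*6 = 3)
372088/c(d(-12, -13), -457) + (230 + ((-16 + 57)*(-60 - 160))*46)/(-343952) = 372088/3 + (230 + ((-16 + 57)*(-60 - 160))*46)/(-343952) = 372088*(1/3) + (230 + (41*(-220))*46)*(-1/343952) = 372088/3 + (230 - 9020*46)*(-1/343952) = 372088/3 + (230 - 414920)*(-1/343952) = 372088/3 - 414690*(-1/343952) = 372088/3 + 207345/171976 = 63990827923/515928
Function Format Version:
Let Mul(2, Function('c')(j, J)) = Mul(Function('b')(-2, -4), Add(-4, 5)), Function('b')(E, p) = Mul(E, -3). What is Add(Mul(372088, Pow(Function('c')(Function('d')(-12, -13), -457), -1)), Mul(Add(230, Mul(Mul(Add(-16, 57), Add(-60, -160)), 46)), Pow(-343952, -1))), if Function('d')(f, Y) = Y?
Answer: Rational(63990827923, 515928) ≈ 1.2403e+5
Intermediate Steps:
Function('b')(E, p) = Mul(-3, E)
Function('c')(j, J) = 3 (Function('c')(j, J) = Mul(Rational(1, 2), Mul(Mul(-3, -2), Add(-4, 5))) = Mul(Rational(1, 2), Mul(6, 1)) = Mul(Rational(1, 2), 6) = 3)
Add(Mul(372088, Pow(Function('c')(Function('d')(-12, -13), -457), -1)), Mul(Add(230, Mul(Mul(Add(-16, 57), Add(-60, -160)), 46)), Pow(-343952, -1))) = Add(Mul(372088, Pow(3, -1)), Mul(Add(230, Mul(Mul(Add(-16, 57), Add(-60, -160)), 46)), Pow(-343952, -1))) = Add(Mul(372088, Rational(1, 3)), Mul(Add(230, Mul(Mul(41, -220), 46)), Rational(-1, 343952))) = Add(Rational(372088, 3), Mul(Add(230, Mul(-9020, 46)), Rational(-1, 343952))) = Add(Rational(372088, 3), Mul(Add(230, -414920), Rational(-1, 343952))) = Add(Rational(372088, 3), Mul(-414690, Rational(-1, 343952))) = Add(Rational(372088, 3), Rational(207345, 171976)) = Rational(63990827923, 515928)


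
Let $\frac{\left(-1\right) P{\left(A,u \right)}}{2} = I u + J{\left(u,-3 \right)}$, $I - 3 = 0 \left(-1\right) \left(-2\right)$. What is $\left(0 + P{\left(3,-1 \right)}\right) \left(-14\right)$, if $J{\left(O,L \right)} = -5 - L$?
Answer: $-140$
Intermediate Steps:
$I = 3$ ($I = 3 + 0 \left(-1\right) \left(-2\right) = 3 + 0 \left(-2\right) = 3 + 0 = 3$)
$P{\left(A,u \right)} = 4 - 6 u$ ($P{\left(A,u \right)} = - 2 \left(3 u - 2\right) = - 2 \left(-2 + 3 u\right) = 4 - 6 u$)
$\left(0 + P{\left(3,-1 \right)}\right) \left(-14\right) = \left(0 + \left(4 - -6\right)\right) \left(-14\right) = \left(0 + \left(4 + 6\right)\right) \left(-14\right) = \left(0 + 10\right) \left(-14\right) = 10 \left(-14\right) = -140$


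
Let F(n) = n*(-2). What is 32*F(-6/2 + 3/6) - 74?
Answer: 86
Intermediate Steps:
F(n) = -2*n
32*F(-6/2 + 3/6) - 74 = 32*(-2*(-6/2 + 3/6)) - 74 = 32*(-2*(-6*½ + 3*(⅙))) - 74 = 32*(-2*(-3 + ½)) - 74 = 32*(-2*(-5/2)) - 74 = 32*5 - 74 = 160 - 74 = 86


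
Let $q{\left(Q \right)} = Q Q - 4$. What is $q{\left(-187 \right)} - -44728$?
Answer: $79693$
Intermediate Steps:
$q{\left(Q \right)} = -4 + Q^{2}$ ($q{\left(Q \right)} = Q^{2} - 4 = -4 + Q^{2}$)
$q{\left(-187 \right)} - -44728 = \left(-4 + \left(-187\right)^{2}\right) - -44728 = \left(-4 + 34969\right) + 44728 = 34965 + 44728 = 79693$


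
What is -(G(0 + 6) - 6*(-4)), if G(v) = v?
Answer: -30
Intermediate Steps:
-(G(0 + 6) - 6*(-4)) = -((0 + 6) - 6*(-4)) = -(6 + 24) = -1*30 = -30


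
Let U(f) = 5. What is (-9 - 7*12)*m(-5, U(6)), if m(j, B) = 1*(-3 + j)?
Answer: 744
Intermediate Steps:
m(j, B) = -3 + j
(-9 - 7*12)*m(-5, U(6)) = (-9 - 7*12)*(-3 - 5) = (-9 - 84)*(-8) = -93*(-8) = 744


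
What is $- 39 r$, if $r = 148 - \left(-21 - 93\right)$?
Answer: $-10218$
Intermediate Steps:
$r = 262$ ($r = 148 - -114 = 148 + 114 = 262$)
$- 39 r = \left(-39\right) 262 = -10218$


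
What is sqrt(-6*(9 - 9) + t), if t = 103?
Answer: sqrt(103) ≈ 10.149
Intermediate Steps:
sqrt(-6*(9 - 9) + t) = sqrt(-6*(9 - 9) + 103) = sqrt(-6*0 + 103) = sqrt(0 + 103) = sqrt(103)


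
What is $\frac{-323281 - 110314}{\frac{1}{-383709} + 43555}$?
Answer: $- \frac{166374303855}{16712445494} \approx -9.9551$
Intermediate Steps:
$\frac{-323281 - 110314}{\frac{1}{-383709} + 43555} = - \frac{433595}{- \frac{1}{383709} + 43555} = - \frac{433595}{\frac{16712445494}{383709}} = \left(-433595\right) \frac{383709}{16712445494} = - \frac{166374303855}{16712445494}$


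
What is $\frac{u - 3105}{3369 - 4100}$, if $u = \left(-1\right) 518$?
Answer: $\frac{3623}{731} \approx 4.9562$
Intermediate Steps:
$u = -518$
$\frac{u - 3105}{3369 - 4100} = \frac{-518 - 3105}{3369 - 4100} = - \frac{3623}{-731} = \left(-3623\right) \left(- \frac{1}{731}\right) = \frac{3623}{731}$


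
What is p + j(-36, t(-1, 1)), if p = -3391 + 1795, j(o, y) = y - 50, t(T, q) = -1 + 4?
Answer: -1643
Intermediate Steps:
t(T, q) = 3
j(o, y) = -50 + y
p = -1596
p + j(-36, t(-1, 1)) = -1596 + (-50 + 3) = -1596 - 47 = -1643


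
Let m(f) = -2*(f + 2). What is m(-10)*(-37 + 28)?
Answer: -144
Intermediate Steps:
m(f) = -4 - 2*f (m(f) = -2*(2 + f) = -4 - 2*f)
m(-10)*(-37 + 28) = (-4 - 2*(-10))*(-37 + 28) = (-4 + 20)*(-9) = 16*(-9) = -144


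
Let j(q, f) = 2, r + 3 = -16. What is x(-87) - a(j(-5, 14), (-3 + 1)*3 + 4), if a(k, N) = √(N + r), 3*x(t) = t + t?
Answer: -58 - I*√21 ≈ -58.0 - 4.5826*I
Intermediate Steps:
r = -19 (r = -3 - 16 = -19)
x(t) = 2*t/3 (x(t) = (t + t)/3 = (2*t)/3 = 2*t/3)
a(k, N) = √(-19 + N) (a(k, N) = √(N - 19) = √(-19 + N))
x(-87) - a(j(-5, 14), (-3 + 1)*3 + 4) = (⅔)*(-87) - √(-19 + ((-3 + 1)*3 + 4)) = -58 - √(-19 + (-2*3 + 4)) = -58 - √(-19 + (-6 + 4)) = -58 - √(-19 - 2) = -58 - √(-21) = -58 - I*√21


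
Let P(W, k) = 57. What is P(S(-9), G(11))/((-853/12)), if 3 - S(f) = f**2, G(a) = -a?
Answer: -684/853 ≈ -0.80188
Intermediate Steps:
S(f) = 3 - f**2
P(S(-9), G(11))/((-853/12)) = 57/((-853/12)) = 57/(((1/12)*(-853))) = 57/(-853/12) = 57*(-12/853) = -684/853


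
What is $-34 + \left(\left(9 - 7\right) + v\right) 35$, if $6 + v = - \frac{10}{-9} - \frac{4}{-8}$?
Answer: $- \frac{2117}{18} \approx -117.61$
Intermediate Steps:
$v = - \frac{79}{18}$ ($v = -6 - \left(- \frac{10}{9} - \frac{1}{2}\right) = -6 - - \frac{29}{18} = -6 + \left(\frac{10}{9} + \frac{1}{2}\right) = -6 + \frac{29}{18} = - \frac{79}{18} \approx -4.3889$)
$-34 + \left(\left(9 - 7\right) + v\right) 35 = -34 + \left(\left(9 - 7\right) - \frac{79}{18}\right) 35 = -34 + \left(2 - \frac{79}{18}\right) 35 = -34 - \frac{1505}{18} = - \frac{2117}{18}$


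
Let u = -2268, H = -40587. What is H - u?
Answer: -38319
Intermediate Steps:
H - u = -40587 - 1*(-2268) = -40587 + 2268 = -38319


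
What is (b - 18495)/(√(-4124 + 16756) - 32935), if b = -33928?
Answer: 1726551505/1084701593 + 104846*√3158/1084701593 ≈ 1.5972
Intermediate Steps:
(b - 18495)/(√(-4124 + 16756) - 32935) = (-33928 - 18495)/(√(-4124 + 16756) - 32935) = -52423/(√12632 - 32935) = -52423/(2*√3158 - 32935) = -52423/(-32935 + 2*√3158)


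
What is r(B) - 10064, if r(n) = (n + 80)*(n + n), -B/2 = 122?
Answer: 69968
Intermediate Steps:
B = -244 (B = -2*122 = -244)
r(n) = 2*n*(80 + n) (r(n) = (80 + n)*(2*n) = 2*n*(80 + n))
r(B) - 10064 = 2*(-244)*(80 - 244) - 10064 = 2*(-244)*(-164) - 10064 = 80032 - 10064 = 69968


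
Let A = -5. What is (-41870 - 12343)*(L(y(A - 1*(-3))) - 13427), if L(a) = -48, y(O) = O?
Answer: 730520175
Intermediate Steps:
(-41870 - 12343)*(L(y(A - 1*(-3))) - 13427) = (-41870 - 12343)*(-48 - 13427) = -54213*(-13475) = 730520175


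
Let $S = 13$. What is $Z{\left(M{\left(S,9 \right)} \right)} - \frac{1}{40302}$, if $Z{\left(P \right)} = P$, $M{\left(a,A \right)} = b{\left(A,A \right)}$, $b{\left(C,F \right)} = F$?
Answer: $\frac{362717}{40302} \approx 9.0$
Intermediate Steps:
$M{\left(a,A \right)} = A$
$Z{\left(M{\left(S,9 \right)} \right)} - \frac{1}{40302} = 9 - \frac{1}{40302} = \frac{362717}{40302}$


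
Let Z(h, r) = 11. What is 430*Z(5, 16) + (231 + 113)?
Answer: 5074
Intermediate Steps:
430*Z(5, 16) + (231 + 113) = 430*11 + (231 + 113) = 4730 + 344 = 5074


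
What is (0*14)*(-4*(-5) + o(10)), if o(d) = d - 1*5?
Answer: 0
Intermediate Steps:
o(d) = -5 + d (o(d) = d - 5 = -5 + d)
(0*14)*(-4*(-5) + o(10)) = (0*14)*(-4*(-5) + (-5 + 10)) = 0*(20 + 5) = 0*25 = 0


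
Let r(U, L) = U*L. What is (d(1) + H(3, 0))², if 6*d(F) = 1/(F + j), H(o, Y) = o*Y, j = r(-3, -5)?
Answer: 1/9216 ≈ 0.00010851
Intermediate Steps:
r(U, L) = L*U
j = 15 (j = -5*(-3) = 15)
H(o, Y) = Y*o
d(F) = 1/(6*(15 + F)) (d(F) = 1/(6*(F + 15)) = 1/(6*(15 + F)))
(d(1) + H(3, 0))² = (1/(6*(15 + 1)) + 0*3)² = ((⅙)/16 + 0)² = ((⅙)*(1/16) + 0)² = (1/96 + 0)² = (1/96)² = 1/9216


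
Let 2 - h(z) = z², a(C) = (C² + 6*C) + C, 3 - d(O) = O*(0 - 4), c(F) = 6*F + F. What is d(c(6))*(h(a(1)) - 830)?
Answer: -152532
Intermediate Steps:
c(F) = 7*F
d(O) = 3 + 4*O (d(O) = 3 - O*(0 - 4) = 3 - O*(-4) = 3 - (-4)*O = 3 + 4*O)
a(C) = C² + 7*C
h(z) = 2 - z²
d(c(6))*(h(a(1)) - 830) = (3 + 4*(7*6))*((2 - (1*(7 + 1))²) - 830) = (3 + 4*42)*((2 - (1*8)²) - 830) = (3 + 168)*((2 - 1*8²) - 830) = 171*((2 - 1*64) - 830) = 171*((2 - 64) - 830) = 171*(-62 - 830) = 171*(-892) = -152532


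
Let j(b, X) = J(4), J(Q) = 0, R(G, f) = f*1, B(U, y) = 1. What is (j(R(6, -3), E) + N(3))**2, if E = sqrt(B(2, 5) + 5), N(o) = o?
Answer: 9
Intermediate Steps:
R(G, f) = f
E = sqrt(6) (E = sqrt(1 + 5) = sqrt(6) ≈ 2.4495)
j(b, X) = 0
(j(R(6, -3), E) + N(3))**2 = (0 + 3)**2 = 3**2 = 9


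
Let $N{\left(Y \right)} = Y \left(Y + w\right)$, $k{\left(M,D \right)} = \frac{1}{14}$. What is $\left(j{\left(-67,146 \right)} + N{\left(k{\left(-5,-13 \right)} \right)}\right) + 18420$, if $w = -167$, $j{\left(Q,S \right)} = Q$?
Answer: $\frac{3594851}{196} \approx 18341.0$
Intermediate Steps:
$k{\left(M,D \right)} = \frac{1}{14}$
$N{\left(Y \right)} = Y \left(-167 + Y\right)$ ($N{\left(Y \right)} = Y \left(Y - 167\right) = Y \left(-167 + Y\right)$)
$\left(j{\left(-67,146 \right)} + N{\left(k{\left(-5,-13 \right)} \right)}\right) + 18420 = \left(-67 + \frac{-167 + \frac{1}{14}}{14}\right) + 18420 = \left(-67 + \frac{1}{14} \left(- \frac{2337}{14}\right)\right) + 18420 = \left(-67 - \frac{2337}{196}\right) + 18420 = - \frac{15469}{196} + 18420 = \frac{3594851}{196}$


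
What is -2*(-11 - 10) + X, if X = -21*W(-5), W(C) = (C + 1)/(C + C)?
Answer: 168/5 ≈ 33.600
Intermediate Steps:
W(C) = (1 + C)/(2*C) (W(C) = (1 + C)/((2*C)) = (1 + C)*(1/(2*C)) = (1 + C)/(2*C))
X = -42/5 (X = -21*(1 - 5)/(2*(-5)) = -21*(-1)*(-4)/(2*5) = -21*⅖ = -42/5 ≈ -8.4000)
-2*(-11 - 10) + X = -2*(-11 - 10) - 42/5 = -2*(-21) - 42/5 = 42 - 42/5 = 168/5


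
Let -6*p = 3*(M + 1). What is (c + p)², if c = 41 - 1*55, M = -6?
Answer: 529/4 ≈ 132.25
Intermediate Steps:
p = 5/2 (p = -(-6 + 1)/2 = -(-5)/2 = -⅙*(-15) = 5/2 ≈ 2.5000)
c = -14 (c = 41 - 55 = -14)
(c + p)² = (-14 + 5/2)² = (-23/2)² = 529/4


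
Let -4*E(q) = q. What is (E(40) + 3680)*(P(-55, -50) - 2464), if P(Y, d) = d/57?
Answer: -515627660/57 ≈ -9.0461e+6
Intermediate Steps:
P(Y, d) = d/57 (P(Y, d) = d*(1/57) = d/57)
E(q) = -q/4
(E(40) + 3680)*(P(-55, -50) - 2464) = (-¼*40 + 3680)*((1/57)*(-50) - 2464) = (-10 + 3680)*(-50/57 - 2464) = 3670*(-140498/57) = -515627660/57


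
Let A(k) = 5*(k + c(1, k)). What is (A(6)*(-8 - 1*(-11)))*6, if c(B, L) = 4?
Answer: 900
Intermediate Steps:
A(k) = 20 + 5*k (A(k) = 5*(k + 4) = 5*(4 + k) = 20 + 5*k)
(A(6)*(-8 - 1*(-11)))*6 = ((20 + 5*6)*(-8 - 1*(-11)))*6 = ((20 + 30)*(-8 + 11))*6 = (50*3)*6 = 150*6 = 900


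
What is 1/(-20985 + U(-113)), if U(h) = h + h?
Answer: -1/21211 ≈ -4.7145e-5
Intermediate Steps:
U(h) = 2*h
1/(-20985 + U(-113)) = 1/(-20985 + 2*(-113)) = 1/(-20985 - 226) = 1/(-21211) = -1/21211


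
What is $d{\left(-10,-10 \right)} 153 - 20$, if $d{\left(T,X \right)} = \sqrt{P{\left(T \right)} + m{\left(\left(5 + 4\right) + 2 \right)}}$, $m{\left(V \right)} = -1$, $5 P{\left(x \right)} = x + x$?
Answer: $-20 + 153 i \sqrt{5} \approx -20.0 + 342.12 i$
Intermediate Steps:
$P{\left(x \right)} = \frac{2 x}{5}$ ($P{\left(x \right)} = \frac{x + x}{5} = \frac{2 x}{5}$)
$d{\left(T,X \right)} = \sqrt{-1 + \frac{2 T}{5}}$ ($d{\left(T,X \right)} = \sqrt{\frac{2 T}{5} - 1} = \sqrt{-1 + \frac{2 T}{5}}$)
$d{\left(-10,-10 \right)} 153 - 20 = \frac{\sqrt{-25 + 10 \left(-10\right)}}{5} \cdot 153 - 20 = \frac{\sqrt{-25 - 100}}{5} \cdot 153 - 20 = \frac{\sqrt{-125}}{5} \cdot 153 - 20 = \frac{5 i \sqrt{5}}{5} \cdot 153 - 20 = i \sqrt{5} \cdot 153 - 20 = 153 i \sqrt{5} - 20 = -20 + 153 i \sqrt{5}$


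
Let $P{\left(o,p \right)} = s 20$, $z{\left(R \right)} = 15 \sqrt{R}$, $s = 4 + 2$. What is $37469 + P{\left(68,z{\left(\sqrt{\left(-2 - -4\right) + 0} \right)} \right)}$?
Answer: $37589$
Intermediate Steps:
$s = 6$
$P{\left(o,p \right)} = 120$ ($P{\left(o,p \right)} = 6 \cdot 20 = 120$)
$37469 + P{\left(68,z{\left(\sqrt{\left(-2 - -4\right) + 0} \right)} \right)} = 37469 + 120 = 37589$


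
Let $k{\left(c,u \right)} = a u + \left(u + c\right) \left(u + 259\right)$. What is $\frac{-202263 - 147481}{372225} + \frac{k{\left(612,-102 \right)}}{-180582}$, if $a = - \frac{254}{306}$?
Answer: $- \frac{46496520904}{33608567475} \approx -1.3835$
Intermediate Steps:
$a = - \frac{127}{153}$ ($a = \left(-254\right) \frac{1}{306} = - \frac{127}{153} \approx -0.83007$)
$k{\left(c,u \right)} = - \frac{127 u}{153} + \left(259 + u\right) \left(c + u\right)$ ($k{\left(c,u \right)} = - \frac{127 u}{153} + \left(u + c\right) \left(u + 259\right) = - \frac{127 u}{153} + \left(c + u\right) \left(259 + u\right) = - \frac{127 u}{153} + \left(259 + u\right) \left(c + u\right)$)
$\frac{-202263 - 147481}{372225} + \frac{k{\left(612,-102 \right)}}{-180582} = \frac{-202263 - 147481}{372225} + \frac{\left(-102\right)^{2} + 259 \cdot 612 + \frac{39500}{153} \left(-102\right) + 612 \left(-102\right)}{-180582} = \left(-202263 - 147481\right) \frac{1}{372225} + \left(10404 + 158508 - \frac{79000}{3} - 62424\right) \left(- \frac{1}{180582}\right) = \left(-349744\right) \frac{1}{372225} + \frac{240464}{3} \left(- \frac{1}{180582}\right) = - \frac{349744}{372225} - \frac{120232}{270873} = - \frac{46496520904}{33608567475}$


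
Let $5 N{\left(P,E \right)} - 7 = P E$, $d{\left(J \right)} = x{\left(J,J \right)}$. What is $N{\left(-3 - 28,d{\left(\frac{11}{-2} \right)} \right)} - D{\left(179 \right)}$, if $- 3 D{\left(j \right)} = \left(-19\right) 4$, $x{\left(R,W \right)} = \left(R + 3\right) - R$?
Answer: $- \frac{638}{15} \approx -42.533$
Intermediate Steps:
$x{\left(R,W \right)} = 3$ ($x{\left(R,W \right)} = \left(3 + R\right) - R = 3$)
$d{\left(J \right)} = 3$
$N{\left(P,E \right)} = \frac{7}{5} + \frac{E P}{5}$ ($N{\left(P,E \right)} = \frac{7}{5} + \frac{P E}{5} = \frac{7}{5} + \frac{E P}{5}$)
$D{\left(j \right)} = \frac{76}{3}$ ($D{\left(j \right)} = - \frac{\left(-19\right) 4}{3} = \left(- \frac{1}{3}\right) \left(-76\right) = \frac{76}{3}$)
$N{\left(-3 - 28,d{\left(\frac{11}{-2} \right)} \right)} - D{\left(179 \right)} = \left(\frac{7}{5} + \frac{1}{5} \cdot 3 \left(-3 - 28\right)\right) - \frac{76}{3} = \left(\frac{7}{5} + \frac{1}{5} \cdot 3 \left(-31\right)\right) - \frac{76}{3} = \left(\frac{7}{5} - \frac{93}{5}\right) - \frac{76}{3} = - \frac{86}{5} - \frac{76}{3} = - \frac{638}{15}$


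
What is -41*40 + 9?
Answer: -1631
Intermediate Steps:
-41*40 + 9 = -1640 + 9 = -1631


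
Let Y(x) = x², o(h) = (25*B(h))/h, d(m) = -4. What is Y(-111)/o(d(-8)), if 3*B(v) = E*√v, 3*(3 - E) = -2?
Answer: 221778*I/275 ≈ 806.47*I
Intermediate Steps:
E = 11/3 (E = 3 - ⅓*(-2) = 3 + ⅔ = 11/3 ≈ 3.6667)
B(v) = 11*√v/9 (B(v) = (11*√v/3)/3 = 11*√v/9)
o(h) = 275/(9*√h) (o(h) = (25*(11*√h/9))/h = (275*√h/9)/h = 275/(9*√h))
Y(-111)/o(d(-8)) = (-111)²/((275/(9*√(-4)))) = 12321/((275*(-I/2)/9)) = 12321/((-275*I/18)) = 12321*(18*I/275) = 221778*I/275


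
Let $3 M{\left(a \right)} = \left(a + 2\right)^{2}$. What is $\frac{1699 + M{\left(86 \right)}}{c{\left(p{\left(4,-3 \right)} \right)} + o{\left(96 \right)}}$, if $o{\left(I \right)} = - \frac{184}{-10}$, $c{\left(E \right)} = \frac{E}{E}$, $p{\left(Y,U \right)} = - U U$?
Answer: $\frac{64205}{291} \approx 220.64$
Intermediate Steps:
$p{\left(Y,U \right)} = - U^{2}$
$c{\left(E \right)} = 1$
$M{\left(a \right)} = \frac{\left(2 + a\right)^{2}}{3}$ ($M{\left(a \right)} = \frac{\left(a + 2\right)^{2}}{3} = \frac{\left(2 + a\right)^{2}}{3}$)
$o{\left(I \right)} = \frac{92}{5}$ ($o{\left(I \right)} = \left(-184\right) \left(- \frac{1}{10}\right) = \frac{92}{5}$)
$\frac{1699 + M{\left(86 \right)}}{c{\left(p{\left(4,-3 \right)} \right)} + o{\left(96 \right)}} = \frac{1699 + \frac{\left(2 + 86\right)^{2}}{3}}{1 + \frac{92}{5}} = \frac{1699 + \frac{88^{2}}{3}}{\frac{97}{5}} = \left(1699 + \frac{1}{3} \cdot 7744\right) \frac{5}{97} = \left(1699 + \frac{7744}{3}\right) \frac{5}{97} = \frac{12841}{3} \cdot \frac{5}{97} = \frac{64205}{291}$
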